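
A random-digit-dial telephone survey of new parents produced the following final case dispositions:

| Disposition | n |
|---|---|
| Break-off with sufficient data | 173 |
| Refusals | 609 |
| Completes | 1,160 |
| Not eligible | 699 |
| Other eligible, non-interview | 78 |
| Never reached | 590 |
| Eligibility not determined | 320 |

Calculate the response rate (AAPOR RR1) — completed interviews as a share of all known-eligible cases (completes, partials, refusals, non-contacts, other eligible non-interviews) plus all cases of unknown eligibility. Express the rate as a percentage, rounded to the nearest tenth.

39.6%

Top: 1160
Base: 1160 + 173 + 609 + 590 + 78 + 320 = 2930
RR1 = 1160 / 2930 = 0.3959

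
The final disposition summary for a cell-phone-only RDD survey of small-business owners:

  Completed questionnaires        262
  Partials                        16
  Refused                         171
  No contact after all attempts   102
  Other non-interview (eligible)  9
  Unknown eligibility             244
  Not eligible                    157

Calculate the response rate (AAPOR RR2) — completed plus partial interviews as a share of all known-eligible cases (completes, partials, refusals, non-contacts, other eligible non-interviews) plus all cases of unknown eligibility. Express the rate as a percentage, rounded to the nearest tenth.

34.6%

Numerator → 262 + 16 = 278
Base → 262 + 16 + 171 + 102 + 9 + 244 = 804
RR2 = 278 / 804 = 0.3458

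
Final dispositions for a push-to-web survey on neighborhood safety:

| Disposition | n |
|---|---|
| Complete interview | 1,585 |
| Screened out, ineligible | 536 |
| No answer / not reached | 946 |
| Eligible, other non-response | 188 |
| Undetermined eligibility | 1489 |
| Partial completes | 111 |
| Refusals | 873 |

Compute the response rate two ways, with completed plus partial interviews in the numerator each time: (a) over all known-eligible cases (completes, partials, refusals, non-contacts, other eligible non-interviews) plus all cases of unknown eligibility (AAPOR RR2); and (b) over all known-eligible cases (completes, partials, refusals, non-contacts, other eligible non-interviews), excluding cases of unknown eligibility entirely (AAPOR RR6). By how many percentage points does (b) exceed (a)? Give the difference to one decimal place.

13.1

Top: 1585 + 111 = 1696
Denominator: 1585 + 111 + 873 + 946 + 188 + 1489 = 5192
RR2 = 1696 / 5192 = 0.3267
Denominator: 1585 + 111 + 873 + 946 + 188 = 3703
RR6 = 1696 / 3703 = 0.4580
Difference = 45.80 − 32.67 = 13.13 percentage points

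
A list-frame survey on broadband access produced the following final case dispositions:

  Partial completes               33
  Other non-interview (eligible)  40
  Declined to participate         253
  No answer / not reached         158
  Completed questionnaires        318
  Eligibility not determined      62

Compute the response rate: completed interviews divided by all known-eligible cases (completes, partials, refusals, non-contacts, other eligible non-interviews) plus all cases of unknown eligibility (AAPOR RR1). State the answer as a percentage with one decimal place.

36.8%

Top: 318
Denominator: 318 + 33 + 253 + 158 + 40 + 62 = 864
RR1 = 318 / 864 = 0.3681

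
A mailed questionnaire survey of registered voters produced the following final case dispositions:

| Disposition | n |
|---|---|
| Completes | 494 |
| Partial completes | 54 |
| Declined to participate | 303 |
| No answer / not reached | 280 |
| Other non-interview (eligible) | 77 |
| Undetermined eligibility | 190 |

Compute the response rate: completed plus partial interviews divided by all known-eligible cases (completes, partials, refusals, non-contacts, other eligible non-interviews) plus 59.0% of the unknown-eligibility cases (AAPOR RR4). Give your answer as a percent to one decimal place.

Top → 494 + 54 = 548
Eligible (known) → 494 + 54 + 303 + 280 + 77 = 1208
e × U → 0.5900 × 190 = 112.10
Base → 1208 + 112.10 = 1320.10
RR4 = 548 / 1320.10 = 0.4151

41.5%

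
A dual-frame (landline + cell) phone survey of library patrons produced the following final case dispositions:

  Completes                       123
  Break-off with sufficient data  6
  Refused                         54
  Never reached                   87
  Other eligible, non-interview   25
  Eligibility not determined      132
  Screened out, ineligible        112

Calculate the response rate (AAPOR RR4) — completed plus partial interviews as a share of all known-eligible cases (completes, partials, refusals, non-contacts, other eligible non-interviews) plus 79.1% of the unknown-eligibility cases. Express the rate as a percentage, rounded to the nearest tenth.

Num: 123 + 6 = 129
Eligible (known): 123 + 6 + 54 + 87 + 25 = 295
Estimated eligible among unknowns: 0.7910 × 132 = 104.41
Denom: 295 + 104.41 = 399.41
RR4 = 129 / 399.41 = 0.3230

32.3%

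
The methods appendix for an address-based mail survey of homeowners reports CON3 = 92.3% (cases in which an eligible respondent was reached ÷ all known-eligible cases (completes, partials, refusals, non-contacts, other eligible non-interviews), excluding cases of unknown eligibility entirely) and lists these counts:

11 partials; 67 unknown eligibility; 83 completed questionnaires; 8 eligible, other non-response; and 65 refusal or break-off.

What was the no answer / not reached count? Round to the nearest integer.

Top = 83 + 11 + 65 + 8 = 167
CON3 = 167 / D = 0.923
D = 167 / 0.923 = 180.9
Remaining denominator categories sum to 167
no answer / not reached = 180.9 − 167 ≈ 14

14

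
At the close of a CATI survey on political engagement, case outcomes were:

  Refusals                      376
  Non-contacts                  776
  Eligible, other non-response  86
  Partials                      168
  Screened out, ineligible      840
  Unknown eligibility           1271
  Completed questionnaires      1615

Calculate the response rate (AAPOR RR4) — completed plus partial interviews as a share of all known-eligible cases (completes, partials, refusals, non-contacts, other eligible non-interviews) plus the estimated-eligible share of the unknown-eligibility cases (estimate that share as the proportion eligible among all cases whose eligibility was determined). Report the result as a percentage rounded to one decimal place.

44.4%

Top → 1615 + 168 = 1783
Known eligible → 1615 + 168 + 376 + 776 + 86 = 3021
e = 3021 / (3021 + 840) = 3021 / 3861 = 0.7824
Estimated eligible among unknowns → 0.7824 × 1271 = 994.43
Base → 3021 + 994.43 = 4015.43
RR4 = 1783 / 4015.43 = 0.4440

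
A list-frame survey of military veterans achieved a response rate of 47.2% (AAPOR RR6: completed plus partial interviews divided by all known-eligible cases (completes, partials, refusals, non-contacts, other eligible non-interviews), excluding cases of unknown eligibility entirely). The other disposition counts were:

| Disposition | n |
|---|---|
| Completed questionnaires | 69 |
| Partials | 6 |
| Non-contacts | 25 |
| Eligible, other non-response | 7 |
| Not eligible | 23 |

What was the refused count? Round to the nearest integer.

Numerator → 69 + 6 = 75
RR6 = 75 / D = 0.472
D = 75 / 0.472 = 158.9
Rest of base = 107
refused = 158.9 − 107 ≈ 52

52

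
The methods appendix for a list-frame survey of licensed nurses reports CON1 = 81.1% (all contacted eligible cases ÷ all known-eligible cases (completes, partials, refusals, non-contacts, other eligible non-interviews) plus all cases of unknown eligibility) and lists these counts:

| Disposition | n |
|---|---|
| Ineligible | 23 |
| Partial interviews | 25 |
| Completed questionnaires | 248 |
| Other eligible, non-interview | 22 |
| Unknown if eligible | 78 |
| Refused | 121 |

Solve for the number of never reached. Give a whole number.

Numerator = 248 + 25 + 121 + 22 = 416
CON1 = 416 / D = 0.811
D = 416 / 0.811 = 512.9
Other denominator terms total 494
never reached = 512.9 − 494 ≈ 19

19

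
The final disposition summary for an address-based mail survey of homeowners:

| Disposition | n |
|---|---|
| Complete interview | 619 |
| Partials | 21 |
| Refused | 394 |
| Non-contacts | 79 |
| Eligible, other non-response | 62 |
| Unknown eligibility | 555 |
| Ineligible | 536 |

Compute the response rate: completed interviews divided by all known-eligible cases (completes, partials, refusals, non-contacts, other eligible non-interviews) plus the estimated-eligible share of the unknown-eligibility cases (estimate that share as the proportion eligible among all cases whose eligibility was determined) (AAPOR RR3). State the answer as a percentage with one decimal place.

39.8%

Num = 619
Eligible (known) = 619 + 21 + 394 + 79 + 62 = 1175
e = 1175 / (1175 + 536) = 1175 / 1711 = 0.6867
Eligible share of unknowns = 0.6867 × 555 = 381.12
Base = 1175 + 381.12 = 1556.12
RR3 = 619 / 1556.12 = 0.3978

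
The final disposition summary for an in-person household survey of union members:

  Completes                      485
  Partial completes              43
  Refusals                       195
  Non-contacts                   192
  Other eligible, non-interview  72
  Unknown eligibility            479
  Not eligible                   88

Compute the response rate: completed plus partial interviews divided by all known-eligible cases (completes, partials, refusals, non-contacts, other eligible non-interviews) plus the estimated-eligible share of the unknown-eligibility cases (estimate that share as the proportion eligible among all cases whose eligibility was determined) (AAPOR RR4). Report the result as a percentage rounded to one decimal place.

Numerator → 485 + 43 = 528
Determined eligible → 485 + 43 + 195 + 192 + 72 = 987
e = 987 / (987 + 88) = 987 / 1075 = 0.9181
e × U → 0.9181 × 479 = 439.77
Base → 987 + 439.77 = 1426.77
RR4 = 528 / 1426.77 = 0.3701

37.0%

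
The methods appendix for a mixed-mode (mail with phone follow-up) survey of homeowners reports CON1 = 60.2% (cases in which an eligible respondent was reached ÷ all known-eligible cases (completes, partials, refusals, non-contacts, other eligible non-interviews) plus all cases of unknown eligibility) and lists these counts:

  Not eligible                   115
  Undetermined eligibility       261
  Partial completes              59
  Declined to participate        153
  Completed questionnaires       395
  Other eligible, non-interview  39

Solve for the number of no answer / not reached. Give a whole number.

166

Top: 395 + 59 + 153 + 39 = 646
CON1 = 646 / D = 0.602
D = 646 / 0.602 = 1073.1
Other denominator terms total 907
no answer / not reached = 1073.1 − 907 ≈ 166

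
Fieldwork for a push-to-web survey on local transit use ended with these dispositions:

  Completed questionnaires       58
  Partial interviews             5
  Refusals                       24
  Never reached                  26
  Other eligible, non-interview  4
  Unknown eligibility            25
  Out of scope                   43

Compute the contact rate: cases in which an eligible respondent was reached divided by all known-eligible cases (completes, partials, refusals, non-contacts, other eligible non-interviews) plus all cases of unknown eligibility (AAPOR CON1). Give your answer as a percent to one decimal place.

64.1%

Numerator: 58 + 5 + 24 + 4 = 91
Denom: 58 + 5 + 24 + 26 + 4 + 25 = 142
CON1 = 91 / 142 = 0.6408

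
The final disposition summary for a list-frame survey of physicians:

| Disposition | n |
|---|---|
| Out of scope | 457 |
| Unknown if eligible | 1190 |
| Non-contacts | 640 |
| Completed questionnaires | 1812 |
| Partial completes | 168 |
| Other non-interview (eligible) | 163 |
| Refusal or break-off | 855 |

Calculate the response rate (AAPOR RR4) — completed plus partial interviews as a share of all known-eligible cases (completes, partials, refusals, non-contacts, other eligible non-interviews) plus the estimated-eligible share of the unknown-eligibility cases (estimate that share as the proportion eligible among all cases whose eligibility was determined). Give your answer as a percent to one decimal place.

Top = 1812 + 168 = 1980
Eligible (known) = 1812 + 168 + 855 + 640 + 163 = 3638
e = 3638 / (3638 + 457) = 3638 / 4095 = 0.8884
Eligible share of unknowns = 0.8884 × 1190 = 1057.20
Base = 3638 + 1057.20 = 4695.20
RR4 = 1980 / 4695.20 = 0.4217

42.2%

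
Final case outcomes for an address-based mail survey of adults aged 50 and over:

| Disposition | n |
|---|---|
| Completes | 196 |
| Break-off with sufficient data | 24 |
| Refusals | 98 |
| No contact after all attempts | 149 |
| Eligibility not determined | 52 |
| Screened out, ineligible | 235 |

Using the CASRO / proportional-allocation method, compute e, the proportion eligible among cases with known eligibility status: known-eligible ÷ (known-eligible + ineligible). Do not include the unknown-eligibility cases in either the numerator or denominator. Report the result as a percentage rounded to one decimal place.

Eligible (known) = 196 + 24 + 98 + 149 = 467
e = 467 / (467 + 235) = 467 / 702 = 0.6652

66.5%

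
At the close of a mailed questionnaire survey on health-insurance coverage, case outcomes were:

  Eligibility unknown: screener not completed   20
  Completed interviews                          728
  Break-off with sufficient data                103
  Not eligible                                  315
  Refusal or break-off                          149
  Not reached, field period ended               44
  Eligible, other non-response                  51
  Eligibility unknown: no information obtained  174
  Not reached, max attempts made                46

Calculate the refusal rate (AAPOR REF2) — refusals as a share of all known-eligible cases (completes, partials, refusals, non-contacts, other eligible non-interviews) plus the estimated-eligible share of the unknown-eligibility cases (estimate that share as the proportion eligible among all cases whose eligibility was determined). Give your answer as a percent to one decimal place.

11.7%

Never reached = 44 + 46 = 90
Unknown eligibility = 20 + 174 = 194
Num → 149
Eligible (known) → 728 + 103 + 149 + 90 + 51 = 1121
e = 1121 / (1121 + 315) = 1121 / 1436 = 0.7806
Eligible share of unknowns → 0.7806 × 194 = 151.44
Denominator → 1121 + 151.44 = 1272.44
REF2 = 149 / 1272.44 = 0.1171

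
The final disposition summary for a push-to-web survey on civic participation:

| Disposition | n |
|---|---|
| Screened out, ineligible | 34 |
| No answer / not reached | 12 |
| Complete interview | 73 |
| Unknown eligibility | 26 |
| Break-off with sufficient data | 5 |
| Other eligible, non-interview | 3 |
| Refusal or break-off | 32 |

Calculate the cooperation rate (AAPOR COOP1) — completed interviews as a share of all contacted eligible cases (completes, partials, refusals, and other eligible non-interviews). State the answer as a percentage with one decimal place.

64.6%

Top = 73
Base = 73 + 5 + 32 + 3 = 113
COOP1 = 73 / 113 = 0.6460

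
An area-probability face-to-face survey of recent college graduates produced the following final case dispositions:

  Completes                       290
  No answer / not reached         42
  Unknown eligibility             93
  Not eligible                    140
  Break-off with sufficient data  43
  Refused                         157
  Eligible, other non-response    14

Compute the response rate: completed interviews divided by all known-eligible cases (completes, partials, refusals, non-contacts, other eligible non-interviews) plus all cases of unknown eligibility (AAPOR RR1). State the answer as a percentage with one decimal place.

Top = 290
Denom = 290 + 43 + 157 + 42 + 14 + 93 = 639
RR1 = 290 / 639 = 0.4538

45.4%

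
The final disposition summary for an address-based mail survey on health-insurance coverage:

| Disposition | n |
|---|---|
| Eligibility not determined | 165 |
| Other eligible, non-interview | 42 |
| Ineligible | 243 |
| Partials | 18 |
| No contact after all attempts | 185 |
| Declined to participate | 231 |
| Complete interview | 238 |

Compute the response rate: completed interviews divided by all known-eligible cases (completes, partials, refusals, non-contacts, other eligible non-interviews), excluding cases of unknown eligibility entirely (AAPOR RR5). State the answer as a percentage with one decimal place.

33.3%

Numerator → 238
Base → 238 + 18 + 231 + 185 + 42 = 714
RR5 = 238 / 714 = 0.3333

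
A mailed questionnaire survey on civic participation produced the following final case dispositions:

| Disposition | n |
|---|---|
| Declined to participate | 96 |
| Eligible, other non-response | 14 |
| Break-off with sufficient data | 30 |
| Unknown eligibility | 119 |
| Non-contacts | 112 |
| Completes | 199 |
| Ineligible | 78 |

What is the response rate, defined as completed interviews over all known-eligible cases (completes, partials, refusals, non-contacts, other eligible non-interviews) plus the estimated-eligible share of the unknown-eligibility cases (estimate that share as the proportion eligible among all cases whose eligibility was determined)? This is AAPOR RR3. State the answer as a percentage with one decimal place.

Top = 199
Known eligible = 199 + 30 + 96 + 112 + 14 = 451
e = 451 / (451 + 78) = 451 / 529 = 0.8526
Estimated eligible among unknowns = 0.8526 × 119 = 101.46
Denominator = 451 + 101.46 = 552.46
RR3 = 199 / 552.46 = 0.3602

36.0%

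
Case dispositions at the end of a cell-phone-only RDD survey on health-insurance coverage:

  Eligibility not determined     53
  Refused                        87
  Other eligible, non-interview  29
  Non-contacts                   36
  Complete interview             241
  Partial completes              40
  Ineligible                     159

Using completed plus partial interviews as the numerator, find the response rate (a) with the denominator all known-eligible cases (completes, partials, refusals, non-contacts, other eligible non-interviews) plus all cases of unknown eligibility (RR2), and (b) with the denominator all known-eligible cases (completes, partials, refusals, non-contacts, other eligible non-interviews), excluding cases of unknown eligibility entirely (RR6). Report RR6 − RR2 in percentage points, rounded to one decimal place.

Num = 241 + 40 = 281
Denom = 241 + 40 + 87 + 36 + 29 + 53 = 486
RR2 = 281 / 486 = 0.5782
Denom = 241 + 40 + 87 + 36 + 29 = 433
RR6 = 281 / 433 = 0.6490
Difference = 64.90 − 57.82 = 7.08 percentage points

7.1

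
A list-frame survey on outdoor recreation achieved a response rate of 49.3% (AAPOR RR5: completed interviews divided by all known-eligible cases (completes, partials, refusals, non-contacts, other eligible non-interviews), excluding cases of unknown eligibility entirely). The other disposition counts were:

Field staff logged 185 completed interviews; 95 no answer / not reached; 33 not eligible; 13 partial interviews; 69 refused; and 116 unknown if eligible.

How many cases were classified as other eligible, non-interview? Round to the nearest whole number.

13

RR5 = 185 / D = 0.493
D = 185 / 0.493 = 375.3
Other denominator terms total 362
other eligible, non-interview = 375.3 − 362 ≈ 13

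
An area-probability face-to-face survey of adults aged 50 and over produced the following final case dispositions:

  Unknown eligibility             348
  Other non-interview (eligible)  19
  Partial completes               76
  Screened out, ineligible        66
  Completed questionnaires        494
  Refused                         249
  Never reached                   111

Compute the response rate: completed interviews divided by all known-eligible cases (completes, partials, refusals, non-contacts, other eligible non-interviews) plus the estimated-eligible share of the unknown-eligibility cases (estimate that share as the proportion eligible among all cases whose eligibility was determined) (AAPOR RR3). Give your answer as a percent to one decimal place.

38.8%

Numerator = 494
Known eligible = 494 + 76 + 249 + 111 + 19 = 949
e = 949 / (949 + 66) = 949 / 1015 = 0.9350
e × U = 0.9350 × 348 = 325.38
Base = 949 + 325.38 = 1274.38
RR3 = 494 / 1274.38 = 0.3876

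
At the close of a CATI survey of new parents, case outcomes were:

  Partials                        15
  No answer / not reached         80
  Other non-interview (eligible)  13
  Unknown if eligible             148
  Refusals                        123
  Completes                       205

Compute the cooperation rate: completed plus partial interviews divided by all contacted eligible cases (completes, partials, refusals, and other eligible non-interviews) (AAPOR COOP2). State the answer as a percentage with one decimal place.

61.8%

Numerator = 205 + 15 = 220
Base = 205 + 15 + 123 + 13 = 356
COOP2 = 220 / 356 = 0.6180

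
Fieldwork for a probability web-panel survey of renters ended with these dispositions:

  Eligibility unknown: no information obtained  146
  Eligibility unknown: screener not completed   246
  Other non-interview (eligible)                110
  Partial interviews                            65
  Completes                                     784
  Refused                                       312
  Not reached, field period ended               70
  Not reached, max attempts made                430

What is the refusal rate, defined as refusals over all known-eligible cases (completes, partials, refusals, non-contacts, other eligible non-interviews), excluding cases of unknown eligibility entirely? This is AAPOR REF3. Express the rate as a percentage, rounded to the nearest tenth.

17.6%

Never reached = 70 + 430 = 500
Eligibility not determined = 246 + 146 = 392
Numerator: 312
Base: 784 + 65 + 312 + 500 + 110 = 1771
REF3 = 312 / 1771 = 0.1762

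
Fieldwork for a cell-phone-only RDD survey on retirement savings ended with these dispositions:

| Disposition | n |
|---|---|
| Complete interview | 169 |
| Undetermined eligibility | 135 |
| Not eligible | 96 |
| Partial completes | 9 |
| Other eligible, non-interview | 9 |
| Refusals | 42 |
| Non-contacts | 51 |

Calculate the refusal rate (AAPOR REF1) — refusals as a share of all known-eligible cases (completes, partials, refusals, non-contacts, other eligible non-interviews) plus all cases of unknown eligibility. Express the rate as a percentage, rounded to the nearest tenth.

Top: 42
Denominator: 169 + 9 + 42 + 51 + 9 + 135 = 415
REF1 = 42 / 415 = 0.1012

10.1%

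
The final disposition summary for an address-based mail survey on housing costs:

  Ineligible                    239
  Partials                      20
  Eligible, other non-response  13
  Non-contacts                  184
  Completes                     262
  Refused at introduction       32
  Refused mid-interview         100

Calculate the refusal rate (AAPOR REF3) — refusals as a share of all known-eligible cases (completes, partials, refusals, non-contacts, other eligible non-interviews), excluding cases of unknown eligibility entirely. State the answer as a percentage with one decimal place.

21.6%

Refused = 32 + 100 = 132
Top: 132
Base: 262 + 20 + 132 + 184 + 13 = 611
REF3 = 132 / 611 = 0.2160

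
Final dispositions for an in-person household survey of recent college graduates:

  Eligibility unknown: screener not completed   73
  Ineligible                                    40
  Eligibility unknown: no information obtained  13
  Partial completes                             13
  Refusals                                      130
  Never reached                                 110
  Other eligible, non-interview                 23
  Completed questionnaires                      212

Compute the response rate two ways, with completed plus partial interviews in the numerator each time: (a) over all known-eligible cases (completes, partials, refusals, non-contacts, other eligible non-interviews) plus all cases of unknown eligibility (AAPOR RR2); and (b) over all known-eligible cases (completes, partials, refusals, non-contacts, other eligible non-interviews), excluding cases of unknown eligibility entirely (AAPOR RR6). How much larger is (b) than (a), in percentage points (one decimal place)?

6.9

Unknown eligibility = 73 + 13 = 86
Numerator: 212 + 13 = 225
Denom: 212 + 13 + 130 + 110 + 23 + 86 = 574
RR2 = 225 / 574 = 0.3920
Denom: 212 + 13 + 130 + 110 + 23 = 488
RR6 = 225 / 488 = 0.4611
Difference = 46.11 − 39.20 = 6.91 percentage points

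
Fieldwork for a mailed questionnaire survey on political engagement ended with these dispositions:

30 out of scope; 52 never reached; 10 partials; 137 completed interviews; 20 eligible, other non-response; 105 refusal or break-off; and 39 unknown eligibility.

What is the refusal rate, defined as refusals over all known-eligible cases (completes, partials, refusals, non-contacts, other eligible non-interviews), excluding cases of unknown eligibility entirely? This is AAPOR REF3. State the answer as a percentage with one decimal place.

32.4%

Num = 105
Denom = 137 + 10 + 105 + 52 + 20 = 324
REF3 = 105 / 324 = 0.3241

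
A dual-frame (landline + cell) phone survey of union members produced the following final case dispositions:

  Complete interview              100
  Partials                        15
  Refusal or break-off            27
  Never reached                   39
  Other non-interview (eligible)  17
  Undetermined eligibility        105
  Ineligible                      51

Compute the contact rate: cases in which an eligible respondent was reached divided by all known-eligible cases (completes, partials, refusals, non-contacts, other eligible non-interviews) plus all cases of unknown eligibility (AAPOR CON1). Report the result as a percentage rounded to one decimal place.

52.5%

Num: 100 + 15 + 27 + 17 = 159
Denom: 100 + 15 + 27 + 39 + 17 + 105 = 303
CON1 = 159 / 303 = 0.5248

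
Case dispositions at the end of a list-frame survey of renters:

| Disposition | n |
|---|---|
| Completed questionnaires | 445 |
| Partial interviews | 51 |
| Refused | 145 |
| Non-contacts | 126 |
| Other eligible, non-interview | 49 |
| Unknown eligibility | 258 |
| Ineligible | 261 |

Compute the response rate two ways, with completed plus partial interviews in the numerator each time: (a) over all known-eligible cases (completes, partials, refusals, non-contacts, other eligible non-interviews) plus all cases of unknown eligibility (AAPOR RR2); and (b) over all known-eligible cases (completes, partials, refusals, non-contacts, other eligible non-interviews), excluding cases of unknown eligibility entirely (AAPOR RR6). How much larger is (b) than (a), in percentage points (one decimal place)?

14.6

Num: 445 + 51 = 496
Denominator: 445 + 51 + 145 + 126 + 49 + 258 = 1074
RR2 = 496 / 1074 = 0.4618
Denominator: 445 + 51 + 145 + 126 + 49 = 816
RR6 = 496 / 816 = 0.6078
Difference = 60.78 − 46.18 = 14.60 percentage points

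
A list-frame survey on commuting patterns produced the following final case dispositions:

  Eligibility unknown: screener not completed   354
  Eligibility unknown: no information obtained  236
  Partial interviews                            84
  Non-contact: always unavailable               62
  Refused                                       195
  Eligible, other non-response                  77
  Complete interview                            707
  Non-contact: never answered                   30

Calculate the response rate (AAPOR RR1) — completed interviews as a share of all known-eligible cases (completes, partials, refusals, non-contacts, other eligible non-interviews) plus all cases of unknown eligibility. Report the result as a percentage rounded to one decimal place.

40.5%

No contact after all attempts = 30 + 62 = 92
Eligibility not determined = 354 + 236 = 590
Num: 707
Denominator: 707 + 84 + 195 + 92 + 77 + 590 = 1745
RR1 = 707 / 1745 = 0.4052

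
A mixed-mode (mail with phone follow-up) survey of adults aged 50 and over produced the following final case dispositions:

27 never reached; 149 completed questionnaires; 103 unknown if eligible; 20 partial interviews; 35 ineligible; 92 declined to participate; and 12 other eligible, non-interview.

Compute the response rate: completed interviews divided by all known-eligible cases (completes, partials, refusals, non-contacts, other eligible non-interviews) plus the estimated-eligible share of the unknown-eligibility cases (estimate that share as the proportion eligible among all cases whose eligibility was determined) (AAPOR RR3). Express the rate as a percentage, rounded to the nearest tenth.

38.0%

Top: 149
Eligible (known): 149 + 20 + 92 + 27 + 12 = 300
e = 300 / (300 + 35) = 300 / 335 = 0.8955
Eligible share of unknowns: 0.8955 × 103 = 92.24
Denominator: 300 + 92.24 = 392.24
RR3 = 149 / 392.24 = 0.3799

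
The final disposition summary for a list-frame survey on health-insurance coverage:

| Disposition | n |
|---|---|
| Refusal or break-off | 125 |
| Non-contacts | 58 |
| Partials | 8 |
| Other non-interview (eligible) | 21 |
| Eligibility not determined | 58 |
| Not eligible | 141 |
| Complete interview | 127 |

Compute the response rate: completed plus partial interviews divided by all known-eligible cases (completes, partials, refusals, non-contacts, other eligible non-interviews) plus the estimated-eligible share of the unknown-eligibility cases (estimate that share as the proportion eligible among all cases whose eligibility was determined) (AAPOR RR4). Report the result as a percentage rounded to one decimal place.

35.5%

Top = 127 + 8 = 135
Known eligible = 127 + 8 + 125 + 58 + 21 = 339
e = 339 / (339 + 141) = 339 / 480 = 0.7063
Estimated eligible among unknowns = 0.7063 × 58 = 40.97
Denominator = 339 + 40.97 = 379.97
RR4 = 135 / 379.97 = 0.3553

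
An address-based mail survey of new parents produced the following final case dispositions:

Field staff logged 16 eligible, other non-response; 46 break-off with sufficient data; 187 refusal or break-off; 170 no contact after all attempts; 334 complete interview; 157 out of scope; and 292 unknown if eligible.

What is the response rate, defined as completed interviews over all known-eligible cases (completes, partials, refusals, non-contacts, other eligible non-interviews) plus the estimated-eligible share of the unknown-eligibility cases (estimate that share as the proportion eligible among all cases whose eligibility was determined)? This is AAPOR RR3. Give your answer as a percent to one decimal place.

33.6%

Num = 334
Determined eligible = 334 + 46 + 187 + 170 + 16 = 753
e = 753 / (753 + 157) = 753 / 910 = 0.8275
e × U = 0.8275 × 292 = 241.63
Denom = 753 + 241.63 = 994.63
RR3 = 334 / 994.63 = 0.3358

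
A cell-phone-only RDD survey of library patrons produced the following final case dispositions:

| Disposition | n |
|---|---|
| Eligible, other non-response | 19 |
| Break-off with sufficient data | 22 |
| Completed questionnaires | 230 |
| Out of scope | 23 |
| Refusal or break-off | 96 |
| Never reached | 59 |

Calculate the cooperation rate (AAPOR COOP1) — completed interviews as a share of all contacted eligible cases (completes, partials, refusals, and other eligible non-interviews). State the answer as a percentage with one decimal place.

62.7%

Numerator = 230
Denom = 230 + 22 + 96 + 19 = 367
COOP1 = 230 / 367 = 0.6267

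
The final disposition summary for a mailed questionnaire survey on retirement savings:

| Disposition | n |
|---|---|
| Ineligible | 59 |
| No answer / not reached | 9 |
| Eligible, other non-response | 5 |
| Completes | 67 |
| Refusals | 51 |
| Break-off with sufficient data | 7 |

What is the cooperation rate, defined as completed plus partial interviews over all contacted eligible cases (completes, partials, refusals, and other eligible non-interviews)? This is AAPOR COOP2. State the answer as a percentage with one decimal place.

56.9%

Top → 67 + 7 = 74
Base → 67 + 7 + 51 + 5 = 130
COOP2 = 74 / 130 = 0.5692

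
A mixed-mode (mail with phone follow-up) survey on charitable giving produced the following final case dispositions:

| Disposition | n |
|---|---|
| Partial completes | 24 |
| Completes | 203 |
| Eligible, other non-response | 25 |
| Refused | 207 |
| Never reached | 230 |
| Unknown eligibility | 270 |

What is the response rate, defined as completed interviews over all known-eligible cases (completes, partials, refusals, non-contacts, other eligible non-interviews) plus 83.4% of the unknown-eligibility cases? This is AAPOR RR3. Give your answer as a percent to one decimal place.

Top = 203
Determined eligible = 203 + 24 + 207 + 230 + 25 = 689
Estimated eligible among unknowns = 0.8340 × 270 = 225.18
Denominator = 689 + 225.18 = 914.18
RR3 = 203 / 914.18 = 0.2221

22.2%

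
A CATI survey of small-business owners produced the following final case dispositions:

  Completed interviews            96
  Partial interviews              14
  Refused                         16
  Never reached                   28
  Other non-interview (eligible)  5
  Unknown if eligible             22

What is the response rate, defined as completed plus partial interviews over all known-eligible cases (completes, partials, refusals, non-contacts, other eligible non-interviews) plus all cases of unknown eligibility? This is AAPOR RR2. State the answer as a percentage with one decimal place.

Numerator = 96 + 14 = 110
Denominator = 96 + 14 + 16 + 28 + 5 + 22 = 181
RR2 = 110 / 181 = 0.6077

60.8%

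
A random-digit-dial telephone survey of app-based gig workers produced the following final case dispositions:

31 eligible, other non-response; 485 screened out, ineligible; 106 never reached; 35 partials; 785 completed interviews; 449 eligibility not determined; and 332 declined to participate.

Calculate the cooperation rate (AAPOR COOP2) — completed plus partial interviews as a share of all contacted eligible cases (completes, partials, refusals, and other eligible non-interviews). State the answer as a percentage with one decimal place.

Numerator = 785 + 35 = 820
Base = 785 + 35 + 332 + 31 = 1183
COOP2 = 820 / 1183 = 0.6932

69.3%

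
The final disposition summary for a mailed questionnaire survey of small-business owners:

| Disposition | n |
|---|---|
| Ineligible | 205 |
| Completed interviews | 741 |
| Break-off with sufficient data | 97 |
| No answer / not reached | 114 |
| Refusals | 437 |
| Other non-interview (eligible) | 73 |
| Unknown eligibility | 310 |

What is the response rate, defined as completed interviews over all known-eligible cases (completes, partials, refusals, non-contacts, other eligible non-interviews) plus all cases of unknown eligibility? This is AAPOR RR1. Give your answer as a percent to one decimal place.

41.8%

Top → 741
Denom → 741 + 97 + 437 + 114 + 73 + 310 = 1772
RR1 = 741 / 1772 = 0.4182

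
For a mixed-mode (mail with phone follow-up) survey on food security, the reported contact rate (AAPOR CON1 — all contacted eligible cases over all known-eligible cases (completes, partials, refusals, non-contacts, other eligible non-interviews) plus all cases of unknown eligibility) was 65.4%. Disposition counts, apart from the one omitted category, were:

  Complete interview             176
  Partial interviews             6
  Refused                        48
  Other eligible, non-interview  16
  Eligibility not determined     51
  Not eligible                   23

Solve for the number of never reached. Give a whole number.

Num: 176 + 6 + 48 + 16 = 246
CON1 = 246 / D = 0.654
D = 246 / 0.654 = 376.1
Rest of base = 297
never reached = 376.1 − 297 ≈ 79

79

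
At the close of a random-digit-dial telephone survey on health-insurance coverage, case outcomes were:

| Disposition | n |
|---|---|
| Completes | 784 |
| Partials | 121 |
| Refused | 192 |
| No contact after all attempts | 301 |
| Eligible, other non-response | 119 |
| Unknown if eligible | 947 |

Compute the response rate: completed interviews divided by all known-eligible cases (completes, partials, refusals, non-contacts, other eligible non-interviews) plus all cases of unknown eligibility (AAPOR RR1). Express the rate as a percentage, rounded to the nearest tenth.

31.8%

Num → 784
Denom → 784 + 121 + 192 + 301 + 119 + 947 = 2464
RR1 = 784 / 2464 = 0.3182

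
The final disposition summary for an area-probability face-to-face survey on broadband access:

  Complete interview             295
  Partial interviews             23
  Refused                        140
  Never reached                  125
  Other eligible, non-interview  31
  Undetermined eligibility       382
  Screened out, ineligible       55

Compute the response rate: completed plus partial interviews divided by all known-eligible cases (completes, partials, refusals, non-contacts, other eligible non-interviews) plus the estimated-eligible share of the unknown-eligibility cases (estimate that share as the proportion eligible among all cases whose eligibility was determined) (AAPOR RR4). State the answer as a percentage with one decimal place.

33.0%

Numerator: 295 + 23 = 318
Determined eligible: 295 + 23 + 140 + 125 + 31 = 614
e = 614 / (614 + 55) = 614 / 669 = 0.9178
Eligible share of unknowns: 0.9178 × 382 = 350.60
Denom: 614 + 350.60 = 964.60
RR4 = 318 / 964.60 = 0.3297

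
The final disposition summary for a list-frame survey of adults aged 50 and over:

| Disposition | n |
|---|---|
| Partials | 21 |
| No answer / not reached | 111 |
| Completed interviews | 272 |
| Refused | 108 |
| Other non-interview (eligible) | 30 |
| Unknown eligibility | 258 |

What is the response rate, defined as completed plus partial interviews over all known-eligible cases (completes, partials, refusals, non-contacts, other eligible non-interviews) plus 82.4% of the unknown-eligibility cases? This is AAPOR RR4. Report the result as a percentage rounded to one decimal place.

Num = 272 + 21 = 293
Known eligible = 272 + 21 + 108 + 111 + 30 = 542
Estimated eligible among unknowns = 0.8240 × 258 = 212.59
Denom = 542 + 212.59 = 754.59
RR4 = 293 / 754.59 = 0.3883

38.8%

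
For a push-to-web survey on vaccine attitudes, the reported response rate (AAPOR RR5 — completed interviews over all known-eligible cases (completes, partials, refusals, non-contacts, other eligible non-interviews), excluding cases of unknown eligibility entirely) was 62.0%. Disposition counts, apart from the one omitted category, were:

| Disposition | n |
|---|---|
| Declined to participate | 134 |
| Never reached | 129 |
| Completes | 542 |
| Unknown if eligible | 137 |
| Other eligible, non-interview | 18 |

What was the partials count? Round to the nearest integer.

51

RR5 = 542 / D = 0.620
D = 542 / 0.620 = 874.2
Other denominator terms total 823
partials = 874.2 − 823 ≈ 51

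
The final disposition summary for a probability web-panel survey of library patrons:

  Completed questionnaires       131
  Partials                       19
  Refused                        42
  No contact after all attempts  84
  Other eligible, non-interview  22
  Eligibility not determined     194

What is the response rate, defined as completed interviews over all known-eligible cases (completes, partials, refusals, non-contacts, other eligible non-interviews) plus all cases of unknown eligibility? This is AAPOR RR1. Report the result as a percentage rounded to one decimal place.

Top → 131
Denominator → 131 + 19 + 42 + 84 + 22 + 194 = 492
RR1 = 131 / 492 = 0.2663

26.6%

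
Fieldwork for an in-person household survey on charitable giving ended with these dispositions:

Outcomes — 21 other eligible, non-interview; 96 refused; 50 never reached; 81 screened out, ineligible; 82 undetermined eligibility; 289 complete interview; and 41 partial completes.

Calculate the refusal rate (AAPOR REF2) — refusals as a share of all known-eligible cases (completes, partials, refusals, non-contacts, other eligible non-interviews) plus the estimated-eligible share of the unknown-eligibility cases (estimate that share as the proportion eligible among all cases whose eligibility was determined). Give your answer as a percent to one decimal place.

Numerator = 96
Determined eligible = 289 + 41 + 96 + 50 + 21 = 497
e = 497 / (497 + 81) = 497 / 578 = 0.8599
e × U = 0.8599 × 82 = 70.51
Denominator = 497 + 70.51 = 567.51
REF2 = 96 / 567.51 = 0.1692

16.9%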